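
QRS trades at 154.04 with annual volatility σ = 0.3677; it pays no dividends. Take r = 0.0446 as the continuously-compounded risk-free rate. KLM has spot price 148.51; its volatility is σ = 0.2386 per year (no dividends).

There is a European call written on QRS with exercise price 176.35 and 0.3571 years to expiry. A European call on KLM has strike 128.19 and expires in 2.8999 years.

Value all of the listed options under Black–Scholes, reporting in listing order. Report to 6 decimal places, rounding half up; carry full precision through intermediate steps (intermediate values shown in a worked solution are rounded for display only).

price(QRS call K=176.35) = 6.619618
price(KLM call K=128.19) = 43.543332

[QRS call K=176.35]
σ√T = 0.3677·√0.3571 = 0.219730
d₁ = (ln(S/K) + (r+σ²/2)T) / (σ√T) = (ln(154.04/176.35) + (0.0446+0.3677²/2)·0.3571) / 0.219730 = (-0.135258 + 0.040067) / 0.219730 = -0.433219
d₂ = d₁ − σ√T = -0.433219 − 0.219730 = -0.652949
e^{−rT} = 0.984199
N(d₁) = 0.332428,  N(d₂) = 0.256895
price = S·N(d₁) − K·e^{−rT}·N(d₂) = 51.207158 − 44.587539 = 6.619618
[KLM call K=128.19]
σ√T = 0.2386·√2.8999 = 0.406314
d₁ = (ln(S/K) + (r+σ²/2)T) / (σ√T) = (ln(148.51/128.19) + (0.0446+0.2386²/2)·2.8999) / 0.406314 = (0.147139 + 0.211881) / 0.406314 = 0.883602
d₂ = d₁ − σ√T = 0.883602 − 0.406314 = 0.477288
e^{−rT} = 0.878679
N(d₁) = 0.811544,  N(d₂) = 0.683421
price = S·N(d₁) − K·e^{−rT}·N(d₂) = 120.522456 − 76.979124 = 43.543332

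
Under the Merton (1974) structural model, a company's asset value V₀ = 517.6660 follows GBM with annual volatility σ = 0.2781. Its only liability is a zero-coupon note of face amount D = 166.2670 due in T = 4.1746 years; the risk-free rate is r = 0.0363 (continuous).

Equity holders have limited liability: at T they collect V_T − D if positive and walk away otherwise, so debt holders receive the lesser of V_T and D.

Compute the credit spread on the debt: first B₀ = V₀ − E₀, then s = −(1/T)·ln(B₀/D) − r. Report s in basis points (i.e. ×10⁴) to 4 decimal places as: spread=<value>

spread=10.1732

Apply the equity-as-call identities (strike 166.2670, horizon 4.1746 years):
d₁ = [ln(V₀/D) + (r + σ²/2)T] / (σ√T)
   = [ln(517.6660/166.2670) + (0.0363 + 0.5·0.2781²)·4.1746] / (0.2781·√4.1746)
   = [1.135735 + 0.312969] / 0.568209 = 2.549596
d₂ = d₁ − σ√T = 2.549596 − 0.568209 = 1.981386
N(d₁) = 0.994608,  N(d₂) = 0.976226,  e^(−rT) = 0.859385
E₀ = V₀·N(d₁) − D·e^(−rT)·N(d₂)
   = 517.6660·0.994608 − 166.2670·0.859385·0.976226 = 375.384137
B₀ = V₀ − E₀ = 517.6660 − 375.384137 = 142.281863
spread = −(1/T)·ln(B₀/D) − r = −(1/4.1746)·ln(142.281863/166.2670) − 0.0363 = 0.00101732
in basis points: 0.00101732 × 10⁴ = 10.1732 bp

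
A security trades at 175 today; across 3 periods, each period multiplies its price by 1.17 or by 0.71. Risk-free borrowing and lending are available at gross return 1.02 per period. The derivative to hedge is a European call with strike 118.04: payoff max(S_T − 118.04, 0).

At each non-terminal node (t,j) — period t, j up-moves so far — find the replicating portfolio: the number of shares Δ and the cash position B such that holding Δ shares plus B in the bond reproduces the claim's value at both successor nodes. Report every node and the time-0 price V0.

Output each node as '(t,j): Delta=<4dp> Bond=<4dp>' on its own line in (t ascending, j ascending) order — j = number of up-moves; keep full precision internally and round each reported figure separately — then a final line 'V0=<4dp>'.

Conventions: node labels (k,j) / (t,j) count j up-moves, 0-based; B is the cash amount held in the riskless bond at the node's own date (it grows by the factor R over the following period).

Risk-neutral probability p* = (R−d)/(u−d) = (1.02−0.71)/(1.17−0.71) = 0.6739.
Expiry values: V(3,0)=0.0000, V(3,1)=0.0000, V(3,2)=52.0458, V(3,3)=162.2423
Node (2,0) S=88.2175: V=(p*·0.0000+(1−p*)·0.0000)/1.02=0.0000; Δ=(0.0000−0.0000)/(103.2145−62.6344)=0.0000; B=V−Δ·S=0.0000
Node (2,1) S=145.3725: V=(p*·52.0458+(1−p*)·0.0000)/1.02=34.3866; Δ=(52.0458−0.0000)/(170.0858−103.2145)=0.7783; B=V−Δ·S=-78.7565
Node (2,2) S=239.5575: V=(p*·162.2423+(1−p*)·52.0458)/1.02=123.8320; Δ=(162.2423−52.0458)/(280.2823−170.0858)=1.0000; B=V−Δ·S=-115.7255
Node (1,0) S=124.2500: V=(p*·34.3866+(1−p*)·0.0000)/1.02=22.7192; Δ=(34.3866−0.0000)/(145.3725−88.2175)=0.6016; B=V−Δ·S=-52.0343
Node (1,1) S=204.7500: V=(p*·123.8320+(1−p*)·34.3866)/1.02=92.8089; Δ=(123.8320−34.3866)/(239.5575−145.3725)=0.9497; B=V−Δ·S=-101.6376
Node (0,0) S=175.0000: V=(p*·92.8089+(1−p*)·22.7192)/1.02=68.5819; Δ=(92.8089−22.7192)/(204.7500−124.2500)=0.8707; B=V−Δ·S=-83.7869
Sanity check at the root: Δ(0,0)·S0 + B(0,0) reproduces V0 = 68.5819.

(0,0): Delta=0.8707 Bond=-83.7869
(1,0): Delta=0.6016 Bond=-52.0343
(1,1): Delta=0.9497 Bond=-101.6376
(2,0): Delta=0.0000 Bond=0.0000
(2,1): Delta=0.7783 Bond=-78.7565
(2,2): Delta=1.0000 Bond=-115.7255
V0=68.5819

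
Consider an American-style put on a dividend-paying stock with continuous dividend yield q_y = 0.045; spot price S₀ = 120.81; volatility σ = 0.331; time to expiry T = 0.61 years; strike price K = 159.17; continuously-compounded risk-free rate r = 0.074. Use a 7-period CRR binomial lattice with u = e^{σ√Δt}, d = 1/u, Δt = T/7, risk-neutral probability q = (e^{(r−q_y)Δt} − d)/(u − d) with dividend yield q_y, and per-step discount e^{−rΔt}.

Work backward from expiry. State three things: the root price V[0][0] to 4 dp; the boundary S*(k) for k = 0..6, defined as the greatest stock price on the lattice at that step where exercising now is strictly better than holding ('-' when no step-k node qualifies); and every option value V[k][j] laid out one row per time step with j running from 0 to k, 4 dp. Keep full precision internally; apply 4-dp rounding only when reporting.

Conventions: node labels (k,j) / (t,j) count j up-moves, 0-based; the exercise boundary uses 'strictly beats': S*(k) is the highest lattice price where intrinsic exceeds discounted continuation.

Δt=0.08714  u=1.10264  d=0.90691  q=0.48852  discount=0.99357
step 7 (expiry): payoffs max(K−S,0) = 98.2086 85.0516 69.0551 49.6061 25.9596 0.0000 0.0000 0.0000
step 6: (k=6,j=0): S=67.2188, K−S=91.9512, hold=91.1912 ⇒ V=91.9512 exercise | (k=6,j=1): S=81.7262, K−S=77.4438, hold=76.7405 ⇒ V=77.4438 exercise | (k=6,j=2): S=99.3647, K−S=59.8053, hold=59.1711 ⇒ V=59.8053 exercise | (k=6,j=3): S=120.8100, K−S=38.3600, hold=37.8097 ⇒ V=38.3600 exercise | (k=6,j=4): S=146.8837, K−S=12.2863, hold=13.1925 ⇒ V=13.1925 continue | (k=6,j=5): S=178.5848, K−S=0.0000, hold=0.0000 ⇒ V=0.0000 continue | (k=6,j=6): S=217.1277, K−S=0.0000, hold=0.0000 ⇒ V=0.0000 continue  boundary S*=120.8100
step 5: (k=5,j=0): S=74.1184, K−S=85.0516, hold=84.3186 ⇒ V=85.0516 exercise | (k=5,j=1): S=90.1149, K−S=69.0551, hold=68.3846 ⇒ V=69.0551 exercise | (k=5,j=2): S=109.5639, K−S=49.6061, hold=49.0118 ⇒ V=49.6061 exercise | (k=5,j=3): S=133.2104, K−S=25.9596, hold=25.8976 ⇒ V=25.9596 exercise | (k=5,j=4): S=161.9605, K−S=0.0000, hold=6.7043 ⇒ V=6.7043 continue | (k=5,j=5): S=196.9155, K−S=0.0000, hold=0.0000 ⇒ V=0.0000 continue  boundary S*=133.2104
step 4: (k=4,j=0): S=81.7262, K−S=77.4438, hold=76.7405 ⇒ V=77.4438 exercise | (k=4,j=1): S=99.3647, K−S=59.8053, hold=59.1711 ⇒ V=59.8053 exercise | (k=4,j=2): S=120.8100, K−S=38.3600, hold=37.8097 ⇒ V=38.3600 exercise | (k=4,j=3): S=146.8837, K−S=12.2863, hold=16.4466 ⇒ V=16.4466 continue | (k=4,j=4): S=178.5848, K−S=0.0000, hold=3.4071 ⇒ V=3.4071 continue  boundary S*=120.8100
step 3: (k=3,j=0): S=90.1149, K−S=69.0551, hold=68.3846 ⇒ V=69.0551 exercise | (k=3,j=1): S=109.5639, K−S=49.6061, hold=49.0118 ⇒ V=49.6061 exercise | (k=3,j=2): S=133.2104, K−S=25.9596, hold=27.4771 ⇒ V=27.4771 continue | (k=3,j=3): S=161.9605, K−S=0.0000, hold=10.0118 ⇒ V=10.0118 continue  boundary S*=109.5639
step 2: (k=2,j=0): S=99.3647, K−S=59.8053, hold=59.1711 ⇒ V=59.8053 exercise | (k=2,j=1): S=120.8100, K−S=38.3600, hold=38.5463 ⇒ V=38.5463 continue | (k=2,j=2): S=146.8837, K−S=12.2863, hold=18.8232 ⇒ V=18.8232 continue  boundary S*=99.3647
step 1: (k=1,j=0): S=109.5639, K−S=49.6061, hold=49.1022 ⇒ V=49.6061 exercise | (k=1,j=1): S=133.2104, K−S=25.9596, hold=28.7254 ⇒ V=28.7254 continue  boundary S*=109.5639
step 0: (k=0,j=0): S=120.8100, K−S=38.3600, hold=39.1522 ⇒ V=39.1522 continue  boundary S*=-

price = 39.1522
boundary = - 109.5639 99.3647 109.5639 120.8100 133.2104 120.8100
tree:
39.1522
49.6061 28.7254
59.8053 38.5463 18.8232
69.0551 49.6061 27.4771 10.0118
77.4438 59.8053 38.3600 16.4466 3.4071
85.0516 69.0551 49.6061 25.9596 6.7043 0.0000
91.9512 77.4438 59.8053 38.3600 13.1925 0.0000 0.0000
98.2086 85.0516 69.0551 49.6061 25.9596 0.0000 0.0000 0.0000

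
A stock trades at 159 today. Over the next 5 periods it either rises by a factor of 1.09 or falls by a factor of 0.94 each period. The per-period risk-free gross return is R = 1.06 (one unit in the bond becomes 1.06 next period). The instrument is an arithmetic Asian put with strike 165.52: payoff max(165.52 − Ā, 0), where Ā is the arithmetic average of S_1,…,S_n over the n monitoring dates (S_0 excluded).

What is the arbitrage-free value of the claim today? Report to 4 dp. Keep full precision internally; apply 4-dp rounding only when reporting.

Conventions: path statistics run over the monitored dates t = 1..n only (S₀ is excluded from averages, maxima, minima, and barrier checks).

No-arbitrage gives p* = (R−d)/(u−d) = 0.8000: enumerate every path, weight its payoff by its p*-probability, and discount by R^5.
Enumerate all 2^5 = 32 price paths (U = up ×1.09, D = down ×0.94); each path with k up-moves has probability p*^k·(1−p*)^(5−k).
DDDDD: Ā=132.5690, payoff=32.9510, prob=0.000320
UDDDD: Ā=153.7236, payoff=11.7964, prob=0.001280
DUDDD: Ā=148.9536, payoff=16.5664, prob=0.001280
UUDDD: Ā=172.7228, payoff=0.0000, prob=0.005120
DDUDD: Ā=144.4698, payoff=21.0502, prob=0.001280
UDUDD: Ā=167.5235, payoff=0.0000, prob=0.005120
DUUDD: Ā=162.7535, payoff=2.7665, prob=0.005120
UUUDD: Ā=188.7249, payoff=0.0000, prob=0.020480
DDDUD: Ā=140.2551, payoff=25.2649, prob=0.001280
UDDUD: Ā=162.6362, payoff=2.8838, prob=0.005120
DUDUD: Ā=157.8662, payoff=7.6538, prob=0.005120
UUDUD: Ā=183.0576, payoff=0.0000, prob=0.020480
DDUUD: Ā=153.3824, payoff=12.1376, prob=0.005120
UDUUD: Ā=177.8583, payoff=0.0000, prob=0.020480
DUUUD: Ā=173.0883, payoff=0.0000, prob=0.020480
UUUUD: Ā=200.7088, payoff=0.0000, prob=0.081920
DDDDU: Ā=136.2932, payoff=29.2268, prob=0.001280
UDDDU: Ā=158.0421, payoff=7.4779, prob=0.005120
DUDDU: Ā=153.2721, payoff=12.2479, prob=0.005120
UUDDU: Ā=177.7304, payoff=0.0000, prob=0.020480
DDUDU: Ā=148.7883, payoff=16.7317, prob=0.005120
UDUDU: Ā=172.5311, payoff=0.0000, prob=0.020480
DUUDU: Ā=167.7611, payoff=0.0000, prob=0.020480
UUUDU: Ā=194.5315, payoff=0.0000, prob=0.081920
DDDUU: Ā=144.5735, payoff=20.9465, prob=0.005120
UDDUU: Ā=167.6438, payoff=0.0000, prob=0.020480
DUDUU: Ā=162.8738, payoff=2.6462, prob=0.020480
UUDUU: Ā=188.8643, payoff=0.0000, prob=0.081920
DDUUU: Ā=158.3900, payoff=7.1300, prob=0.020480
UDUUU: Ā=183.6650, payoff=0.0000, prob=0.081920
DUUUU: Ā=178.8950, payoff=0.0000, prob=0.081920
UUUUU: Ā=207.4420, payoff=0.0000, prob=0.327680
Price = Σ prob·payoff / R^5 = 0.767929 / 1.338226 = 0.5738

price = 0.5738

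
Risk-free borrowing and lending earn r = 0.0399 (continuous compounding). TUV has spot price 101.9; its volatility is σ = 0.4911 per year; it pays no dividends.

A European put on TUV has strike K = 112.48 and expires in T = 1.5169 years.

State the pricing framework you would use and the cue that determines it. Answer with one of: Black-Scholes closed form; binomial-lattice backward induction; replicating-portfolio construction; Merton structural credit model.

framework: Black-Scholes closed form

Key observation: a European-exercise option on TUV struck at 112.48 — a GBM underlying with constant parameters — admits an analytic price: the data contain no early exercise, no discrete tree, no debt structure.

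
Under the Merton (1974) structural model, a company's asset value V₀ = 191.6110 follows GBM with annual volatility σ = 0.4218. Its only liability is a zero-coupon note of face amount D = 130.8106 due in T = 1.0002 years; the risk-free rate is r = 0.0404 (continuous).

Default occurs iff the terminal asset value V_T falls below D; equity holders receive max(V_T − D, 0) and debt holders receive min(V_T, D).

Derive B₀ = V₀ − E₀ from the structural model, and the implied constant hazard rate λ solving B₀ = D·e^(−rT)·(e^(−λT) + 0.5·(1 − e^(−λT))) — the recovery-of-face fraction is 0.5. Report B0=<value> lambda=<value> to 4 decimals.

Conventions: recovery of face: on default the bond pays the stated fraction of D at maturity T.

B0=120.2605 lambda=0.0893

With assets at 191.6110 and a single debt payment of 130.8106 at 1.0002 years:
d₁ = [ln(V₀/D) + (r + σ²/2)T] / (σ√T)
   = [ln(191.6110/130.8106) + (0.0404 + 0.5·0.4218²)·1.0002] / (0.4218·√1.0002)
   = [0.381717 + 0.129383] / 0.421842 = 1.211591
d₂ = d₁ − σ√T = 1.211591 − 0.421842 = 0.789749
N(d₁) = 0.887166,  N(d₂) = 0.785163,  e^(−rT) = 0.960397
E₀ = V₀·N(d₁) − D·e^(−rT)·N(d₂)
   = 191.6110·0.887166 − 130.8106·0.960397·0.785163 = 71.350543
B₀ = V₀ − E₀ = 191.6110 − 71.350543 = 120.260457
e^(−λT) = (B₀·e^(rT)/D − 0.5)/(1 − 0.5) = (120.2605·1.041236/130.8106 − 0.5)/0.5 = 0.91451630
λ = −ln(0.91451630)/1.0002 = 0.089342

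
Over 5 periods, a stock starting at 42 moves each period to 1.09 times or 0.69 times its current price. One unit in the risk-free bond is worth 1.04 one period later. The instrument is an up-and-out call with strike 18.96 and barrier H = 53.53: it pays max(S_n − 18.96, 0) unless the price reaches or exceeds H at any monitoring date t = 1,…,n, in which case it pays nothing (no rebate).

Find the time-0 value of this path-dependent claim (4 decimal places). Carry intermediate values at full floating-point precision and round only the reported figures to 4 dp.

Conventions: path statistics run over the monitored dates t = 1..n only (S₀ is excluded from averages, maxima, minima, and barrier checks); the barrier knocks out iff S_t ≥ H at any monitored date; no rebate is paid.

price = 4.5024

With p* = (R−d)/(u−d) = 0.8750, sum probability × payoff across the paths and divide by R^5.
Enumerate all 2^5 = 32 price paths (U = up ×1.09, D = down ×0.69); each path with k up-moves has probability p*^k·(1−p*)^(5−k).
DDDDD: M=28.9800, payoff=0.0000, prob=0.000031
UDDDD: M=45.7800, payoff=0.0000, prob=0.000214
DUDDD: M=31.5882, payoff=0.0000, prob=0.000214
UUDDD: M=49.9002, payoff=0.0000, prob=0.001495
DDUDD: M=28.9800, payoff=0.0000, prob=0.000214
UDUDD: M=45.7800, payoff=0.0000, prob=0.001495
DUUDD: M=34.4311, payoff=0.0000, prob=0.001495
UUUDD: M=54.3912, payoff=0.0000, prob=0.010468
DDDUD: M=28.9800, payoff=0.0000, prob=0.000214
UDDUD: M=45.7800, payoff=0.0000, prob=0.001495
DUDUD: M=31.5882, payoff=0.0000, prob=0.001495
UUDUD: M=49.9002, payoff=6.9357, prob=0.010468
DDUUD: M=28.9800, payoff=0.0000, prob=0.001495
UDUUD: M=45.7800, payoff=6.9357, prob=0.010468
DUUUD: M=37.5299, payoff=6.9357, prob=0.010468
UUUUD: M=59.2864, payoff=0.0000, prob=0.073273
DDDDU: M=28.9800, payoff=0.0000, prob=0.000214
UDDDU: M=45.7800, payoff=0.0000, prob=0.001495
DUDDU: M=31.5882, payoff=0.0000, prob=0.001495
UUDDU: M=49.9002, payoff=6.9357, prob=0.010468
DDUDU: M=28.9800, payoff=0.0000, prob=0.001495
UDUDU: M=45.7800, payoff=6.9357, prob=0.010468
DUUDU: M=34.4311, payoff=6.9357, prob=0.010468
UUUDU: M=54.3912, payoff=0.0000, prob=0.073273
DDDUU: M=28.9800, payoff=0.0000, prob=0.001495
UDDUU: M=45.7800, payoff=6.9357, prob=0.010468
DUDUU: M=31.5882, payoff=6.9357, prob=0.010468
UUDUU: M=49.9002, payoff=21.9476, prob=0.073273
DDUUU: M=28.9800, payoff=6.9357, prob=0.010468
UDUUU: M=45.7800, payoff=21.9476, prob=0.073273
DUUUU: M=40.9076, payoff=21.9476, prob=0.073273
UUUUU: M=64.6222, payoff=0.0000, prob=0.512909
Price = Σ prob·payoff / R^5 = 5.477881 / 1.216653 = 4.5024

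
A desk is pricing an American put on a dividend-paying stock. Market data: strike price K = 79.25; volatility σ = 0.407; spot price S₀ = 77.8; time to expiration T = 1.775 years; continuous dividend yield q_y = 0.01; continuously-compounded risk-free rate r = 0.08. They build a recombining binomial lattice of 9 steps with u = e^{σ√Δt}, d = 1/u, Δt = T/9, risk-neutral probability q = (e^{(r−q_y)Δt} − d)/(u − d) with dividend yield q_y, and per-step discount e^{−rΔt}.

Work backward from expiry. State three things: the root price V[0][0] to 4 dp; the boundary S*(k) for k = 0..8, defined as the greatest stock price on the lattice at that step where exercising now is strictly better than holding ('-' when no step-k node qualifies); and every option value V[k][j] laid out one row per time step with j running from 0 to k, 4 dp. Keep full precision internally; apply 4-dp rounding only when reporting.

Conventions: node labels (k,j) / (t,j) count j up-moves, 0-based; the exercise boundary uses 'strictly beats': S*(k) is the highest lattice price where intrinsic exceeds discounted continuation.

price = 13.5684
boundary = - - - 45.2363 37.7563 45.2363 54.1981 45.2363 54.1981
tree:
13.5684
18.9620 8.4632
25.7761 12.5710 4.5147
34.0137 18.1419 7.2513 1.8479
41.4937 25.3209 11.3496 3.2736 0.4424
47.7369 34.0137 17.2041 5.6991 0.8867 0.0000
52.9477 41.4937 25.0519 9.6941 1.7774 0.0000 0.0000
57.2969 47.7369 34.0137 15.9648 3.5627 0.0000 0.0000 0.0000
60.9269 52.9477 41.4937 25.0519 7.1413 0.0000 0.0000 0.0000 0.0000
63.9567 57.2969 47.7369 34.0137 14.3145 0.0000 0.0000 0.0000 0.0000 0.0000

Δt=0.19722, u=1.19811, d=0.83465, q=0.49318, disc=e^(-rΔt)=0.98435
k=9 terminal: V=max(K-S,0) → 63.9567 57.2969 47.7369 34.0137 14.3145 0.0000 0.0000 0.0000 0.0000 0.0000
k=8: j=0 S=18.3231 intr=60.9269 cont=59.7224 V=60.9269[EX]; j=1 S=26.3023 intr=52.9477 cont=51.7589 V=52.9477[EX]; j=2 S=37.7563 intr=41.4937 cont=40.3276 V=41.4937[EX]; j=3 S=54.1981 intr=25.0519 cont=23.9181 V=25.0519[EX]; j=4 S=77.8000 intr=1.4500 cont=7.1413 V=7.1413[hold]; j=5 S=111.6799 intr=0.0000 cont=0.0000 V=0.0000[hold]; j=6 S=160.3135 intr=0.0000 cont=0.0000 V=0.0000[hold]; j=7 S=230.1259 intr=0.0000 cont=0.0000 V=0.0000[hold]; j=8 S=330.3397 intr=0.0000 cont=0.0000 V=0.0000[hold]  S*(8)=54.1981
k=7: j=0 S=21.9531 intr=57.2969 cont=56.0996 V=57.2969[EX]; j=1 S=31.5131 intr=47.7369 cont=46.5584 V=47.7369[EX]; j=2 S=45.2363 intr=34.0137 cont=32.8623 V=34.0137[EX]; j=3 S=64.9355 intr=14.3145 cont=15.9648 V=15.9648[hold]; j=4 S=93.2132 intr=0.0000 cont=3.5627 V=3.5627[hold]; j=5 S=133.8051 intr=0.0000 cont=0.0000 V=0.0000[hold]; j=6 S=192.0737 intr=0.0000 cont=0.0000 V=0.0000[hold]; j=7 S=275.7167 intr=0.0000 cont=0.0000 V=0.0000[hold]  S*(7)=45.2363
k=6: j=0 S=26.3023 intr=52.9477 cont=51.7589 V=52.9477[EX]; j=1 S=37.7563 intr=41.4937 cont=40.3276 V=41.4937[EX]; j=2 S=54.1981 intr=25.0519 cont=24.7192 V=25.0519[EX]; j=3 S=77.8000 intr=1.4500 cont=9.6941 V=9.6941[hold]; j=4 S=111.6799 intr=0.0000 cont=1.7774 V=1.7774[hold]; j=5 S=160.3135 intr=0.0000 cont=0.0000 V=0.0000[hold]; j=6 S=230.1259 intr=0.0000 cont=0.0000 V=0.0000[hold]  S*(6)=54.1981
k=5: j=0 S=31.5131 intr=47.7369 cont=46.5584 V=47.7369[EX]; j=1 S=45.2363 intr=34.0137 cont=32.8623 V=34.0137[EX]; j=2 S=64.9355 intr=14.3145 cont=17.2041 V=17.2041[hold]; j=3 S=93.2132 intr=0.0000 cont=5.6991 V=5.6991[hold]; j=4 S=133.8051 intr=0.0000 cont=0.8867 V=0.8867[hold]; j=5 S=192.0737 intr=0.0000 cont=0.0000 V=0.0000[hold]  S*(5)=45.2363
k=4: j=0 S=37.7563 intr=41.4937 cont=40.3276 V=41.4937[EX]; j=1 S=54.1981 intr=25.0519 cont=25.3209 V=25.3209[hold]; j=2 S=77.8000 intr=1.4500 cont=11.3496 V=11.3496[hold]; j=3 S=111.6799 intr=0.0000 cont=3.2736 V=3.2736[hold]; j=4 S=160.3135 intr=0.0000 cont=0.4424 V=0.4424[hold]  S*(4)=37.7563
k=3: j=0 S=45.2363 intr=34.0137 cont=32.9929 V=34.0137[EX]; j=1 S=64.9355 intr=14.3145 cont=18.1419 V=18.1419[hold]; j=2 S=93.2132 intr=0.0000 cont=7.2513 V=7.2513[hold]; j=3 S=133.8051 intr=0.0000 cont=1.8479 V=1.8479[hold]  S*(3)=45.2363
k=2: j=0 S=54.1981 intr=25.0519 cont=25.7761 V=25.7761[hold]; j=1 S=77.8000 intr=1.4500 cont=12.5710 V=12.5710[hold]; j=2 S=111.6799 intr=0.0000 cont=4.5147 V=4.5147[hold]  S*(2)=-
k=1: j=0 S=64.9355 intr=14.3145 cont=18.9620 V=18.9620[hold]; j=1 S=93.2132 intr=0.0000 cont=8.4632 V=8.4632[hold]  S*(1)=-
k=0: j=0 S=77.8000 intr=1.4500 cont=13.5684 V=13.5684[hold]  S*(0)=-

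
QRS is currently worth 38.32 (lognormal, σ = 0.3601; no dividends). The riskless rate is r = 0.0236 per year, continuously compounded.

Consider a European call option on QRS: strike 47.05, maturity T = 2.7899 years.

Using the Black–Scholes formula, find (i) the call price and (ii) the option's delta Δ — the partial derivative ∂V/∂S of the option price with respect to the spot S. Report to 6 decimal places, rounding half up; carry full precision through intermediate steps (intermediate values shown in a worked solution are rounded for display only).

σ√T = 0.3601·√2.7899 = 0.601475
d₁ = (ln(S/K) + (r+σ²/2)T) / (σ√T) = (ln(38.32/47.05) + (0.0236+0.3601²/2)·2.7899) / 0.601475 = (-0.205239 + 0.246728) / 0.601475 = 0.068978
d₂ = d₁ − σ√T = 0.068978 − 0.601475 = -0.532497
e^{−rT} = 0.936279
N(d₁) = 0.527497,  N(d₂) = 0.297191
Call price V = S·N(d₁) − K·e^{−rT}·N(d₂) = 20.213668 − 13.091841 = 7.121826
Δ = N(d₁) = 0.527497

price = 7.121826
Δ = 0.527497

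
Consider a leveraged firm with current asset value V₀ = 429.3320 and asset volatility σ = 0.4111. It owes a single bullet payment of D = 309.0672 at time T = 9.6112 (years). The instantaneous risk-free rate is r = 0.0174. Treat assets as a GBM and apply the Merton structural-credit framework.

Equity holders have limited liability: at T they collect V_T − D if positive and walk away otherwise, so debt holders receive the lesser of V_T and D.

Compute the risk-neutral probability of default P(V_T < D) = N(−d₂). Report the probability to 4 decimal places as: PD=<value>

PD=0.5980

Equity is a call on the firm's assets struck at D = 309.0672:
d₁ = [ln(V₀/D) + (r + σ²/2)T] / (σ√T)
   = [ln(429.3320/309.0672) + (0.0174 + 0.5·0.4111²)·9.6112] / (0.4111·√9.6112)
   = [0.328672 + 0.979397] / 1.274490 = 1.026347
d₂ = d₁ − σ√T = 1.026347 − 1.274490 = -0.248143
risk-neutral PD = N(−d₂) = N(0.248143) = 0.597988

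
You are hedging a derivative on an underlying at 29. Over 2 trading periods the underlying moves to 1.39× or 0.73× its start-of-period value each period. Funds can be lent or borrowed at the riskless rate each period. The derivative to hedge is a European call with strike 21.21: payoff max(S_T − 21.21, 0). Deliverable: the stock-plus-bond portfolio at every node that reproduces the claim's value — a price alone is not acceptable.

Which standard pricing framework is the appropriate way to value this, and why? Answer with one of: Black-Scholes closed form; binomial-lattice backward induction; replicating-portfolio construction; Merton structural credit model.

Key observation: the deliverable is the dynamic trading strategy on the 2-step tree (spot 29, moves 1.39 and 0.73), so the valuation must go through the node-by-node replicating-portfolio solve.

framework: replicating-portfolio construction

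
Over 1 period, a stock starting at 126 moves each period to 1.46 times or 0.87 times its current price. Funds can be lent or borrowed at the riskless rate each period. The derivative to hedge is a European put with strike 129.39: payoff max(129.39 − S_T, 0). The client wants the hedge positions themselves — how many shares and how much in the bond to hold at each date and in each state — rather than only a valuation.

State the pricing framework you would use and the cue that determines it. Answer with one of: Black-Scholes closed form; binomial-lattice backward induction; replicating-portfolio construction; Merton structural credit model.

framework: replicating-portfolio construction

Key observation: the task asks for the hedge itself — share and bond holdings at every node of the 1-period tree on spot 126 with factors 1.46/0.87 — which is exactly what the replicating-portfolio construction produces.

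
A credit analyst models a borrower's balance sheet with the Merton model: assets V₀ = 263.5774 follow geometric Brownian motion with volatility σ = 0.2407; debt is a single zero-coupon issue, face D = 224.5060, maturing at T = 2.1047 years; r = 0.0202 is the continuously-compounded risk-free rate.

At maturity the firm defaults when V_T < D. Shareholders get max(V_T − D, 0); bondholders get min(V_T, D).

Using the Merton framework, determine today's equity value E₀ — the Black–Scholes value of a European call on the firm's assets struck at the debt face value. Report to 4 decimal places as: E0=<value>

Equity is a call on the firm's assets struck at D = 224.5060:
d₁ = [ln(V₀/D) + (r + σ²/2)T] / (σ√T)
   = [ln(263.5774/224.5060) + (0.0202 + 0.5·0.2407²)·2.1047] / (0.2407·√2.1047)
   = [0.160445 + 0.103484] / 0.349198 = 0.755816
d₂ = d₁ − σ√T = 0.755816 − 0.349198 = 0.406618
N(d₁) = 0.775120,  N(d₂) = 0.657856,  e^(−rT) = 0.958376
E₀ = V₀·N(d₁) − D·e^(−rT)·N(d₂)
   = 263.5774·0.775120 − 224.5060·0.958376·0.657856 = 62.759120

E0=62.7591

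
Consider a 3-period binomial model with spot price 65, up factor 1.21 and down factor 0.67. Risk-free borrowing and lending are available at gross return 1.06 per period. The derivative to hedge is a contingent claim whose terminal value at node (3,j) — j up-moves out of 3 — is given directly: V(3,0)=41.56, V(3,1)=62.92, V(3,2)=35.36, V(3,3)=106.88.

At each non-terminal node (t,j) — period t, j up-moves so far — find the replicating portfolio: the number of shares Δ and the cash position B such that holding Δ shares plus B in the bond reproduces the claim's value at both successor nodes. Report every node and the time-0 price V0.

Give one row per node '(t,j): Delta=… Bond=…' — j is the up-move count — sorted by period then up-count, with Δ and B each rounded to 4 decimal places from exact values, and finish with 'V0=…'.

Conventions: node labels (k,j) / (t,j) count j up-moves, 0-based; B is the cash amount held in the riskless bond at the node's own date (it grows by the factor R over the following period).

Risk-neutral probability p* = (R−d)/(u−d) = (1.06−0.67)/(1.21−0.67) = 0.7222.
Terminal payoffs: V(3,0)=41.5600, V(3,1)=62.9200, V(3,2)=35.3600, V(3,3)=106.8800
(2,0): S=29.1785. Δ = (V_up−V_dn)/(S_up−S_dn) = (62.9200−41.5600)/(35.3060−19.5496) = 1.3556. V = [p*·62.9200 + (1−p*)·41.5600]/1.06 = 53.7610. B = V − Δ·S = 14.2055.
(2,1): S=52.6955. Δ = (V_up−V_dn)/(S_up−S_dn) = (35.3600−62.9200)/(63.7616−35.3060) = -0.9685. V = [p*·35.3600 + (1−p*)·62.9200]/1.06 = 40.5807. B = V − Δ·S = 91.6177.
(2,2): S=95.1665. Δ = (V_up−V_dn)/(S_up−S_dn) = (106.8800−35.3600)/(115.1515−63.7616) = 1.3917. V = [p*·106.8800 + (1−p*)·35.3600]/1.06 = 82.0881. B = V − Δ·S = -50.3564.
(1,0): S=43.5500. Δ = (V_up−V_dn)/(S_up−S_dn) = (40.5807−53.7610)/(52.6955−29.1785) = -0.5605. V = [p*·40.5807 + (1−p*)·53.7610]/1.06 = 41.7376. B = V − Δ·S = 66.1456.
(1,1): S=78.6500. Δ = (V_up−V_dn)/(S_up−S_dn) = (82.0881−40.5807)/(95.1665−52.6955) = 0.9773. V = [p*·82.0881 + (1−p*)·40.5807]/1.06 = 66.5644. B = V − Δ·S = -10.3011.
(0,0): S=65.0000. Δ = (V_up−V_dn)/(S_up−S_dn) = (66.5644−41.7376)/(78.6500−43.5500) = 0.7073. V = [p*·66.5644 + (1−p*)·41.7376]/1.06 = 56.2906. B = V − Δ·S = 10.3152.
As a check, the time-0 holding Δ(0,0)·S0 + B(0,0) comes to 56.2906 — exactly V0.

(0,0): Delta=0.7073 Bond=10.3152
(1,0): Delta=-0.5605 Bond=66.1456
(1,1): Delta=0.9773 Bond=-10.3011
(2,0): Delta=1.3556 Bond=14.2055
(2,1): Delta=-0.9685 Bond=91.6177
(2,2): Delta=1.3917 Bond=-50.3564
V0=56.2906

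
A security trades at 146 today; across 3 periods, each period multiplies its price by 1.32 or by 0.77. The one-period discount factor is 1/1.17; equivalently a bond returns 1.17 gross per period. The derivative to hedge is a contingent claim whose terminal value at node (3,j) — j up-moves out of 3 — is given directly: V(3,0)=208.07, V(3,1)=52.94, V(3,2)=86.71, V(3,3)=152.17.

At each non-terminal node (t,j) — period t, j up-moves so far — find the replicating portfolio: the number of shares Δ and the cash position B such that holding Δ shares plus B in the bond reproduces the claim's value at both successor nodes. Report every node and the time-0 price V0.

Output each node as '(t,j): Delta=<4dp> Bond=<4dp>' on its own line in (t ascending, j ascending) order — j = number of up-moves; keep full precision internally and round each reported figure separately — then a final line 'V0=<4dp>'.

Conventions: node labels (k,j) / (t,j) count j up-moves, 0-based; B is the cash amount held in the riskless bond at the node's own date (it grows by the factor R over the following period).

(0,0): Delta=0.3319 Bond=19.5220
(1,0): Delta=-0.2453 Bond=87.7315
(1,1): Delta=0.4581 Bond=-1.4933
(2,0): Delta=-3.2584 Bond=363.4632
(2,1): Delta=0.4138 Bond=4.8393
(2,2): Delta=0.4679 Bond=-4.2171
V0=67.9766

The replicating-portfolio and risk-neutral prices coincide; use p* = (1.17−0.77)/(1.32−0.77) = 0.7273 for the latter.
Expiry values: V(3,0)=208.0700, V(3,1)=52.9400, V(3,2)=86.7100, V(3,3)=152.1700
Node (2,0) S=86.5634: V=(p*·52.9400+(1−p*)·208.0700)/1.17=81.4087; Δ=(52.9400−208.0700)/(114.2637−66.6538)=-3.2584; B=V−Δ·S=363.4632
Node (2,1) S=148.3944: V=(p*·86.7100+(1−p*)·52.9400)/1.17=66.2393; Δ=(86.7100−52.9400)/(195.8806−114.2637)=0.4138; B=V−Δ·S=4.8393
Node (2,2) S=254.3904: V=(p*·152.1700+(1−p*)·86.7100)/1.17=114.8011; Δ=(152.1700−86.7100)/(335.7953−195.8806)=0.4679; B=V−Δ·S=-4.2171
Node (1,0) S=112.4200: V=(p*·66.2393+(1−p*)·81.4087)/1.17=60.1508; Δ=(66.2393−81.4087)/(148.3944−86.5634)=-0.2453; B=V−Δ·S=87.7315
Node (1,1) S=192.7200: V=(p*·114.8011+(1−p*)·66.2393)/1.17=86.8008; Δ=(114.8011−66.2393)/(254.3904−148.3944)=0.4581; B=V−Δ·S=-1.4933
Node (0,0) S=146.0000: V=(p*·86.8008+(1−p*)·60.1508)/1.17=67.9766; Δ=(86.8008−60.1508)/(192.7200−112.4200)=0.3319; B=V−Δ·S=19.5220
Sanity check at the root: Δ(0,0)·S0 + B(0,0) reproduces V0 = 67.9766.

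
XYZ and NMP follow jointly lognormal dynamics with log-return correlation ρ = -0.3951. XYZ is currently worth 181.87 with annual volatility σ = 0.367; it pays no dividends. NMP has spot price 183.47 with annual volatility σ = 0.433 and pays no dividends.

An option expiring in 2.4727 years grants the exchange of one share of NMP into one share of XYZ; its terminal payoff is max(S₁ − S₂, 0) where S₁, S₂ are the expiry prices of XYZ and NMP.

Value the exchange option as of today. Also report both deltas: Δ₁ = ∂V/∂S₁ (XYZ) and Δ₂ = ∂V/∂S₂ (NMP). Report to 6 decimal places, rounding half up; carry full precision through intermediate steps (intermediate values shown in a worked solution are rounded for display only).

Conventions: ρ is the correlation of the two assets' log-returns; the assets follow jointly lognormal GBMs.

exchange price = 72.486858
Δ1 = 0.697695
Δ2 = -0.296522

σ_eff = √(σ₁² + σ₂² − 2ρσ₁σ₂) = √(0.367² + 0.433² − 2·-0.3951·0.367·0.433) = 0.669141
d₁ = (ln(S₁/S₂) + (q₂ − q₁ + σ_eff²/2)T) / (σ_eff√T) = (ln(181.87/183.47) + (0.0 − 0.0 + 0.223875)·2.4727) / 1.052212 = 0.517782
d₂ = d₁ − σ_eff√T = 0.517782 − 1.052212 = -0.534430
N(d₁) = 0.697695,  N(d₂) = 0.296522
V = S₁·e^{−q₁T}·N(d₁) − S₂·e^{−q₂T}·N(d₂) = 126.889731 − 54.402873 = 72.486858
Key observation: no risk-free rate is needed — with the second asset as numeraire the exchange option is a call on the ratio S₁/S₂, and r cancels out of the value.
Δ₁ = e^{−q₁T}·N(d₁) = 0.697695;  Δ₂ = −e^{−q₂T}·N(d₂) = -0.296522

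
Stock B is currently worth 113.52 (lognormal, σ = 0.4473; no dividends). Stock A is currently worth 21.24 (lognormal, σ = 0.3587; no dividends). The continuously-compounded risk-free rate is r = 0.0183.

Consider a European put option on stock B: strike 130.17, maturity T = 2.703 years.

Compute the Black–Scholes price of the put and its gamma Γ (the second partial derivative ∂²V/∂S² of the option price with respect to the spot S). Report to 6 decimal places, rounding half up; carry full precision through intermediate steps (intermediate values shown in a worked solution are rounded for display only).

price = 39.469696
Γ = 0.004633

σ√T = 0.4473·√2.703 = 0.735397
d₁ = (ln(S/K) + (r+σ²/2)T) / (σ√T) = (ln(113.52/130.17) + (0.0183+0.4473²/2)·2.703) / 0.735397 = (-0.136862 + 0.319869) / 0.735397 = 0.248855
d₂ = d₁ − σ√T = 0.248855 − 0.735397 = -0.486542
e^{−rT} = 0.951739
N(−d₁) = 0.401737,  N(−d₂) = 0.686709
Put price V = K·e^{−rT}·N(−d₂) − S·N(−d₁) = 85.074829 − 45.605133 = 39.469696
φ(d₁) = (1/√(2π))·e^{−d₁²/2} = 0.386779
Γ = φ(d₁) / (S·σ·√T) = 0.004633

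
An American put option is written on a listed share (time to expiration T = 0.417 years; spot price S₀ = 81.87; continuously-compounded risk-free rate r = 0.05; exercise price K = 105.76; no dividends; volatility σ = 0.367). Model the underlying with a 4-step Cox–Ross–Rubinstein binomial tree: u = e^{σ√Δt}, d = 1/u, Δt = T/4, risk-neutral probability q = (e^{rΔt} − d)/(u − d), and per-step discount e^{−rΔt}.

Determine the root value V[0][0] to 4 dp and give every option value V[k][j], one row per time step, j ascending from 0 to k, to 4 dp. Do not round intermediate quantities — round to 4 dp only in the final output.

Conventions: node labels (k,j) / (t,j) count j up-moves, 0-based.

price = 24.3571
tree:
24.3571
33.0385 15.6667
41.1648 23.8900 7.3561
48.3830 33.0385 13.5905 1.0076
54.7945 41.1648 23.8900 1.9954 0.0000

Δt=0.10425, u=1.12580, d=0.88826, q=0.49241, disc=e^(-rΔt)=0.99480
k=4 terminal: V=max(K-S,0) → 54.7945 41.1648 23.8900 1.9954 0.0000
k=3: j=0 S=57.3770 intr=48.3830 cont=47.8331 V=48.3830[EX]; j=1 S=72.7215 intr=33.0385 cont=32.4887 V=33.0385[EX]; j=2 S=92.1695 intr=13.5905 cont=13.0407 V=13.5905[EX]; j=3 S=116.8184 intr=0.0000 cont=1.0076 V=1.0076[hold]
k=2: j=0 S=64.5952 intr=41.1648 cont=40.6149 V=41.1648[EX]; j=1 S=81.8700 intr=23.8900 cont=23.3402 V=23.8900[EX]; j=2 S=103.7646 intr=1.9954 cont=7.3561 V=7.3561[hold]
k=1: j=0 S=72.7215 intr=33.0385 cont=32.4887 V=33.0385[EX]; j=1 S=92.1695 intr=13.5905 cont=15.6667 V=15.6667[hold]
k=0: j=0 S=81.8700 intr=23.8900 cont=24.3571 V=24.3571[hold]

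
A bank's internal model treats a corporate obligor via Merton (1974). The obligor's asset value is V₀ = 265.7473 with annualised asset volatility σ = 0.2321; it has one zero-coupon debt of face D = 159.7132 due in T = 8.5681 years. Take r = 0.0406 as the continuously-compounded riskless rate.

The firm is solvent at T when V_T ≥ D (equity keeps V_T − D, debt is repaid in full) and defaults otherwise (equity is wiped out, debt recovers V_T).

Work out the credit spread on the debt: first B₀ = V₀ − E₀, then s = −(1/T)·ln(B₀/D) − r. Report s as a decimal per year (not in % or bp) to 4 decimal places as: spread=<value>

Work the structural quantities from V₀ = 265.7473 against face 159.7132:
d₁ = [ln(V₀/D) + (r + σ²/2)T] / (σ√T)
   = [ln(265.7473/159.7132) + (0.0406 + 0.5·0.2321²)·8.5681] / (0.2321·√8.5681)
   = [0.509166 + 0.578648] / 0.679387 = 1.601170
d₂ = d₁ − σ√T = 1.601170 − 0.679387 = 0.921783
N(d₁) = 0.945330,  N(d₂) = 0.821679,  e^(−rT) = 0.706194
E₀ = V₀·N(d₁) − D·e^(−rT)·N(d₂)
   = 265.7473·0.945330 − 159.7132·0.706194·0.821679 = 158.543002
B₀ = V₀ − E₀ = 265.7473 − 158.543002 = 107.204298
spread = −(1/T)·ln(B₀/D) − r = −(1/8.5681)·ln(107.204298/159.7132) − 0.0406 = 0.00592646

spread=0.0059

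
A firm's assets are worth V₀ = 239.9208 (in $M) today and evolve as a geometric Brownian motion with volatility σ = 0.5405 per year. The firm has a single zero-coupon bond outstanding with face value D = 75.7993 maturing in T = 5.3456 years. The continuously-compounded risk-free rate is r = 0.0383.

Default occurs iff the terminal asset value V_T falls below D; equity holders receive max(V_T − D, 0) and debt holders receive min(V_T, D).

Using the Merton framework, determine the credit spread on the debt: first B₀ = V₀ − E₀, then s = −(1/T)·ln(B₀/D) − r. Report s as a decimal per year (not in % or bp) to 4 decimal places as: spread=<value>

Work the structural quantities from V₀ = 239.9208 against face 75.7993:
d₁ = [ln(V₀/D) + (r + σ²/2)T] / (σ√T)
   = [ln(239.9208/75.7993) + (0.0383 + 0.5·0.5405²)·5.3456] / (0.5405·√5.3456)
   = [1.152220 + 0.985569] / 1.249666 = 1.710688
d₂ = d₁ − σ√T = 1.710688 − 1.249666 = 0.461022
N(d₁) = 0.956431,  N(d₂) = 0.677609,  e^(−rT) = 0.814862
E₀ = V₀·N(d₁) − D·e^(−rT)·N(d₂)
   = 239.9208·0.956431 − 75.7993·0.814862·0.677609 = 187.614450
B₀ = V₀ − E₀ = 239.9208 − 187.614450 = 52.306350
spread = −(1/T)·ln(B₀/D) − r = −(1/5.3456)·ln(52.306350/75.7993) − 0.0383 = 0.03109750

spread=0.0311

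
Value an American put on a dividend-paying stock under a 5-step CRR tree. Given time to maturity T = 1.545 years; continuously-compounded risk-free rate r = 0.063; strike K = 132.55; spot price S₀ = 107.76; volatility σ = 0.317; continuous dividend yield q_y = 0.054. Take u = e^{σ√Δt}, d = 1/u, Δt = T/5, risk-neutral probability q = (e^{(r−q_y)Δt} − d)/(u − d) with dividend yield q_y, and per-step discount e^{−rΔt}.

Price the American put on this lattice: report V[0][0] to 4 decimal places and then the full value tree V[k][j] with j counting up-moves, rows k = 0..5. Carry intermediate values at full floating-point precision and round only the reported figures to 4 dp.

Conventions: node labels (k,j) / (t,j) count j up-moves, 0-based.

price = 30.9874
tree:
30.9874
42.8521 18.5904
56.7968 28.5542 7.8646
69.0356 42.1998 13.9961 1.1127
79.2970 56.7968 24.7900 2.1164 0.0000
87.9006 69.0356 42.1998 4.0255 0.0000 0.0000

Δt=0.30900, u=1.19269, d=0.83844, q=0.46392, disc=e^(-rΔt)=0.98072
k=5 terminal: V=max(K-S,0) → 87.9006 69.0356 42.1998 4.0255 0.0000 0.0000
k=4: j=0 S=53.2530 intr=79.2970 cont=77.6228 V=79.2970[EX]; j=1 S=75.7532 intr=56.7968 cont=55.4950 V=56.7968[EX]; j=2 S=107.7600 intr=24.7900 cont=24.0178 V=24.7900[EX]; j=3 S=153.2902 intr=0.0000 cont=2.1164 V=2.1164[hold]; j=4 S=218.0576 intr=0.0000 cont=0.0000 V=0.0000[hold]
k=3: j=0 S=63.5144 intr=69.0356 cont=67.5312 V=69.0356[EX]; j=1 S=90.3502 intr=42.1998 cont=41.1395 V=42.1998[EX]; j=2 S=128.5245 intr=4.0255 cont=13.9961 V=13.9961[hold]; j=3 S=182.8281 intr=0.0000 cont=1.1127 V=1.1127[hold]
k=2: j=0 S=75.7532 intr=56.7968 cont=55.4950 V=56.7968[EX]; j=1 S=107.7600 intr=24.7900 cont=28.5542 V=28.5542[hold]; j=2 S=153.2902 intr=0.0000 cont=7.8646 V=7.8646[hold]
k=1: j=0 S=90.3502 intr=42.1998 cont=42.8521 V=42.8521[hold]; j=1 S=128.5245 intr=4.0255 cont=18.5904 V=18.5904[hold]
k=0: j=0 S=107.7600 intr=24.7900 cont=30.9874 V=30.9874[hold]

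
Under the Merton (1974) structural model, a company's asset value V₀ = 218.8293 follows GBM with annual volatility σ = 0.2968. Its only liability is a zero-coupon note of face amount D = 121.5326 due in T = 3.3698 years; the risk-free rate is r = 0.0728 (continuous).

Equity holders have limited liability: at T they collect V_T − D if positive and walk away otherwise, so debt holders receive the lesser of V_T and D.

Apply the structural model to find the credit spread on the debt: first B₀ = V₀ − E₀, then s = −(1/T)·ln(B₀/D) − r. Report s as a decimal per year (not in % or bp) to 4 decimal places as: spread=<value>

Equity is a call on the firm's assets struck at D = 121.5326:
d₁ = [ln(V₀/D) + (r + σ²/2)T] / (σ√T)
   = [ln(218.8293/121.5326) + (0.0728 + 0.5·0.2968²)·3.3698] / (0.2968·√3.3698)
   = [0.588109 + 0.393745] / 0.544836 = 1.802109
d₂ = d₁ − σ√T = 1.802109 − 0.544836 = 1.257273
N(d₁) = 0.964236,  N(d₂) = 0.895673,  e^(−rT) = 0.782453
E₀ = V₀·N(d₁) − D·e^(−rT)·N(d₂)
   = 218.8293·0.964236 − 121.5326·0.782453·0.895673 = 125.830381
B₀ = V₀ − E₀ = 218.8293 − 125.830381 = 92.998919
spread = −(1/T)·ln(B₀/D) − r = −(1/3.3698)·ln(92.998919/121.5326) − 0.0728 = 0.00660966

spread=0.0066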